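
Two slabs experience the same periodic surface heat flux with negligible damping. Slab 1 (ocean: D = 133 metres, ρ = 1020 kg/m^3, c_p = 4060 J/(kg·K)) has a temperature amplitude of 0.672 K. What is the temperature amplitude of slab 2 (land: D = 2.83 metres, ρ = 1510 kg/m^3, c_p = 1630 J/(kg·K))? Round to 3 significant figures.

C_ocean = 5.51×10^8 J/(m²·K); C_land = 6.97×10^6 J/(m²·K).
A ∝ 1/C ⇒ A_land = A_ocean × C_ocean/C_land = 0.672 × 79.1 = 53.1 K.

53.1 K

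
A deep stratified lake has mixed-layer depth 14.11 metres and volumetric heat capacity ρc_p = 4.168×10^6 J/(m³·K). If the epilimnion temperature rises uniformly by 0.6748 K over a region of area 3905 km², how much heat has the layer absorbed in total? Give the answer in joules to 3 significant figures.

Areal heat capacity C = ρc_p × D = 4.168×10^6 × 14.11 = 5.88×10^7 J/(m^2 K).
Heat per unit area: q = C ΔT = 5.88×10^7 × 0.6748 = 3.97×10^7 J/m².
Total heat: Q = q × A = 3.97×10^7 × (3905 × 10⁶ m²) = 1.55×10^17 J.

1.55×10^17 J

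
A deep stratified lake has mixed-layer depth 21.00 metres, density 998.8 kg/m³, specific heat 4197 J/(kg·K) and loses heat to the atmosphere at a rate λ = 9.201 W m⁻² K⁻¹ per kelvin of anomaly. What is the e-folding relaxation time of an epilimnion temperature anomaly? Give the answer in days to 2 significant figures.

Areal heat capacity C = ρ c_p D = 998.8 × 4197 × 21.00 = 8.80×10^7 J/(m^2 K).
Relaxation time τ = C / λ = 8.80×10^7 / 9.201 = 9.57×10^6 s.
In days: 9.57×10^6 s / (86400 s/day) = 111 days.

110 days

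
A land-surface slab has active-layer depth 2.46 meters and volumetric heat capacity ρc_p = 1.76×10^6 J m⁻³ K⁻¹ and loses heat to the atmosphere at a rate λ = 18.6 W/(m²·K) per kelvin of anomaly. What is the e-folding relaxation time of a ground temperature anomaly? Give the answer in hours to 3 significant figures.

64.7 hours

Areal heat capacity C = ρc_p × D = 1.76×10^6 × 2.46 = 4.33×10^6 J/(m²·K).
Relaxation time τ = C / λ = 4.33×10^6 / 18.6 = 2.33×10^5 s.
In hours: 2.33×10^5 s / (3600 s/hour) = 64.7 hours.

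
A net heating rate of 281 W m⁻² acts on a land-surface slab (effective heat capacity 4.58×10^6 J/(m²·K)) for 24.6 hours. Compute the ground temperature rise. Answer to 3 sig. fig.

5.43 K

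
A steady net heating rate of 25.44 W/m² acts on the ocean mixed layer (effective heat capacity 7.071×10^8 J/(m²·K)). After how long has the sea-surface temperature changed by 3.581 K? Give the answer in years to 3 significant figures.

3.15 years

Areal heat capacity C = 7.071×10^8 J/(m²·K) (given).
Time required: Δt = C ΔT / F = 7.07×10^8 × 3.581 / 25.44 = 9.95×10^7 s.
In years: 9.95×10^7 s / (3.156×10^7 s/year) = 3.15 years.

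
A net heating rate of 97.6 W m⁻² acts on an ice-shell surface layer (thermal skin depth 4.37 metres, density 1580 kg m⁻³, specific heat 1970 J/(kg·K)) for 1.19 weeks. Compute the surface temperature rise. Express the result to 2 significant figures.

Areal heat capacity C = ρ c_p D = 1580 × 1970 × 4.37 = 1.36×10^7 J m⁻² K⁻¹.
Net heat input Q = F Δt = 97.6 × (1.19 weeks × 6.048×10^5 s/week) = 7.02×10^7 J/m².
ΔT = Q / C = 7.02×10^7 / 1.36×10^7 = 5.16 K.

5.2 K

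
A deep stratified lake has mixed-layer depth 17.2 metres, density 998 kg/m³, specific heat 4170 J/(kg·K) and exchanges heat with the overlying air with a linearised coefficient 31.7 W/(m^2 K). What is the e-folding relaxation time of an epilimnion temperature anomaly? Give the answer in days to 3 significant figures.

Areal heat capacity C = ρ c_p D = 998 × 4170 × 17.2 = 7.16×10^7 J/(m²·K).
Relaxation time τ = C / λ = 7.16×10^7 / 31.7 = 2.26×10^6 s.
In days: 2.26×10^6 s / (86400 s/day) = 26.1 days.

26.1 days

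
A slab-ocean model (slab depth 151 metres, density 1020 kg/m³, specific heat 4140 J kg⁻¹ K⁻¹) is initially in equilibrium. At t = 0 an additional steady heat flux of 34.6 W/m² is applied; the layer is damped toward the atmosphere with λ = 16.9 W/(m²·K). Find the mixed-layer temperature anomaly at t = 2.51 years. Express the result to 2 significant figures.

Areal heat capacity C = ρ c_p D = 1020 × 4140 × 151 = 6.38×10^8 J/(m²·K).
τ = C / λ = 6.38×10^8 / 16.9 = 3.77×10^7 s.
Equilibrium anomaly ΔT_eq = F / λ = 34.6 / 16.9 = 2.05 K.
t = 2.51 years = 7.92×10^7 s, so t/τ = 2.10.
ΔT(t) = ΔT_eq (1 − e^(−t/τ)) = 2.05 × (1 − e^−2.10) = 1.80 K.

1.8 K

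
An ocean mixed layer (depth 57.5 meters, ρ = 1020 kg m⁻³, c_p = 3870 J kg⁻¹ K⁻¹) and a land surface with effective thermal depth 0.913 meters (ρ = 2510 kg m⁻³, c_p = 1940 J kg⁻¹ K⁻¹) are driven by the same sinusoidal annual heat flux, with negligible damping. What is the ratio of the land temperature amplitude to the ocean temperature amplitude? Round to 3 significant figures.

51.1

C_ocean = 1020 × 3870 × 57.5 = 2.27×10^8 J/(m²·K).
C_land = 2510 × 1940 × 0.913 = 4.45×10^6 J/(m²·K).
Undamped amplitude ∝ 1/C, so A_land/A_ocean = C_ocean/C_land = 51.1.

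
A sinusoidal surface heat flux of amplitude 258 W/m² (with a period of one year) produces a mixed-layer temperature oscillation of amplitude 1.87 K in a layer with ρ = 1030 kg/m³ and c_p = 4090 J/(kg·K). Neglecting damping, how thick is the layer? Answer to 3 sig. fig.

164 m

ω = 2π / 3.15×10^7 s = 1.99×10^-7 s⁻¹.
Required C = F₀ / (A ω) = 258 / (1.87 × 1.99×10^-7) = 6.92×10^8 J/(m²·K).
D = C / (ρ c_p) = 6.92×10^8 / (1030 × 4090) = 164 m.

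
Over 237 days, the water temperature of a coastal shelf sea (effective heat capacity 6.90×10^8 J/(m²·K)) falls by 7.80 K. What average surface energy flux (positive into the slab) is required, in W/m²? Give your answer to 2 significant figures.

Areal heat capacity C = 6.90×10^8 J/(m²·K) (given).
Required heat per unit area: Q = C ΔT = 6.90×10^8 × -7.80 = -5.38×10^9 J/m².
Flux F = Q / Δt = -5.38×10^9 / 2.05×10^7 s = -263 W/m².

-260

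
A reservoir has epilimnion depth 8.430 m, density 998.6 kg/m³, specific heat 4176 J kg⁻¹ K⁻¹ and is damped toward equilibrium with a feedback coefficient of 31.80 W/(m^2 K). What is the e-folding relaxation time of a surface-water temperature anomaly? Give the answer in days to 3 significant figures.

12.8 days

Areal heat capacity C = ρ c_p D = 998.6 × 4176 × 8.430 = 3.52×10^7 J m⁻² K⁻¹.
Relaxation time τ = C / λ = 3.52×10^7 / 31.80 = 1.11×10^6 s.
In days: 1.11×10^6 s / (86400 s/day) = 12.8 days.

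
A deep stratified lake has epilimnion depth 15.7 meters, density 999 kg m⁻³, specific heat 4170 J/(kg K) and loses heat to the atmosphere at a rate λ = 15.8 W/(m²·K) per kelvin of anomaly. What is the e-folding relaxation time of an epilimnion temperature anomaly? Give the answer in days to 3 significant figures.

Areal heat capacity C = ρ c_p D = 999 × 4170 × 15.7 = 6.54×10^7 J m⁻² K⁻¹.
Relaxation time τ = C / λ = 6.54×10^7 / 15.8 = 4.14×10^6 s.
In days: 4.14×10^6 s / (86400 s/day) = 47.9 days.

47.9 days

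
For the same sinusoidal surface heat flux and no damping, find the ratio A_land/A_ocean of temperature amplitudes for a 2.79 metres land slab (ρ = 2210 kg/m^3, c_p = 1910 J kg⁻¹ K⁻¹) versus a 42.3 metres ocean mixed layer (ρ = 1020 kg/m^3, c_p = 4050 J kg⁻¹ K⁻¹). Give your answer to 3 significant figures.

C_ocean = 1020 × 4050 × 42.3 = 1.75×10^8 J/(m²·K).
C_land = 2210 × 1910 × 2.79 = 1.18×10^7 J/(m²·K).
Undamped amplitude ∝ 1/C, so A_land/A_ocean = C_ocean/C_land = 14.8.

14.8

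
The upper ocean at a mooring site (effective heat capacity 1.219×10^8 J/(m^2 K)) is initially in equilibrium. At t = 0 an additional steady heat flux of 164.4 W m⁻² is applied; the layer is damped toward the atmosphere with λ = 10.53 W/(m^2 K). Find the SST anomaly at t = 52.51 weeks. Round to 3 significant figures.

14.6 K

Areal heat capacity C = 1.219×10^8 J/(m^2 K) (given).
τ = C / λ = 1.22×10^8 / 10.53 = 1.16×10^7 s.
Equilibrium anomaly ΔT_eq = F / λ = 164.4 / 10.53 = 15.6 K.
t = 52.51 weeks = 3.18×10^7 s, so t/τ = 2.74.
ΔT(t) = ΔT_eq (1 − e^(−t/τ)) = 15.6 × (1 − e^−2.74) = 14.6 K.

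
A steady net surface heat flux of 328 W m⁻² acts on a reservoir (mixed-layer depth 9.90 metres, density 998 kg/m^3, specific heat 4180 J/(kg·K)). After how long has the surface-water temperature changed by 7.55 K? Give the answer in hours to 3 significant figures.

264 hours

Areal heat capacity C = ρ c_p D = 998 × 4180 × 9.90 = 4.13×10^7 J/(m^2 K).
Time required: Δt = C ΔT / F = 4.13×10^7 × 7.55 / 328 = 9.51×10^5 s.
In hours: 9.51×10^5 s / (3600 s/hour) = 264 hours.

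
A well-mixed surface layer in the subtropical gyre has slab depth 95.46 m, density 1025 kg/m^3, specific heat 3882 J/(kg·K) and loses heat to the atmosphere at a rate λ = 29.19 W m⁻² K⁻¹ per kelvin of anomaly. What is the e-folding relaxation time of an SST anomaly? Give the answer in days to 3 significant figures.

Areal heat capacity C = ρ c_p D = 1025 × 3882 × 95.46 = 3.80×10^8 J/(m²·K).
Relaxation time τ = C / λ = 3.80×10^8 / 29.19 = 1.30×10^7 s.
In days: 1.30×10^7 s / (86400 s/day) = 151 days.

151 days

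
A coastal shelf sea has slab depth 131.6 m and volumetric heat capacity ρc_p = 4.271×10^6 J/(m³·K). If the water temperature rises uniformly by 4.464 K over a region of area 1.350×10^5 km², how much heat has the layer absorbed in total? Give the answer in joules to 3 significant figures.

3.39×10^20 J

Areal heat capacity C = ρc_p × D = 4.271×10^6 × 131.6 = 5.62×10^8 J/(m²·K).
Heat per unit area: q = C ΔT = 5.62×10^8 × 4.464 = 2.51×10^9 J/m².
Total heat: Q = q × A = 2.51×10^9 × (1.350×10^5 × 10⁶ m²) = 3.39×10^20 J.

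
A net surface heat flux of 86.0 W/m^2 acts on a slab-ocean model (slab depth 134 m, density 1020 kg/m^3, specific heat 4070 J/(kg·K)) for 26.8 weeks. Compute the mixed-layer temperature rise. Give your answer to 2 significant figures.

Areal heat capacity C = ρ c_p D = 1020 × 4070 × 134 = 5.56×10^8 J/(m^2 K).
Net heat input Q = F Δt = 86.0 × (26.8 weeks × 6.048×10^5 s/week) = 1.39×10^9 J/m².
ΔT = Q / C = 1.39×10^9 / 5.56×10^8 = 2.51 K.

2.5 K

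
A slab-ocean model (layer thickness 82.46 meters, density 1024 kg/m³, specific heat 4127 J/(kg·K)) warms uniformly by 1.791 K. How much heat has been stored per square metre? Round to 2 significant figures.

Areal heat capacity C = ρ c_p D = 1024 × 4127 × 82.46 = 3.48×10^8 J/(m²·K).
ΔQ = C ΔT = 3.48×10^8 × 1.791 = 6.24×10^8 J/m².

6.2×10^8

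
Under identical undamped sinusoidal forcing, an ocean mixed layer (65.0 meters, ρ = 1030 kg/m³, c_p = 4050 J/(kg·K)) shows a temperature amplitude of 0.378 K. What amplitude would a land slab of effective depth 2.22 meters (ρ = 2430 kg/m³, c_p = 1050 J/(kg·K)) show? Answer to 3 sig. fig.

18.1 K

C_ocean = 2.71×10^8 J/(m²·K); C_land = 5.66×10^6 J/(m²·K).
A ∝ 1/C ⇒ A_land = A_ocean × C_ocean/C_land = 0.378 × 47.9 = 18.1 K.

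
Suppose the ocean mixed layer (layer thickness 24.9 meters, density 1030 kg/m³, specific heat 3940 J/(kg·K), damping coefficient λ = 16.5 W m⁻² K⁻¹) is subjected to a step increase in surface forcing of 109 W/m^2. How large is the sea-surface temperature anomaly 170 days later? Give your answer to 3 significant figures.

6.01 K

Areal heat capacity C = ρ c_p D = 1030 × 3940 × 24.9 = 1.01×10^8 J/(m^2 K).
τ = C / λ = 1.01×10^8 / 16.5 = 6.12×10^6 s.
Equilibrium anomaly ΔT_eq = F / λ = 109 / 16.5 = 6.61 K.
t = 170 days = 1.47×10^7 s, so t/τ = 2.40.
ΔT(t) = ΔT_eq (1 − e^(−t/τ)) = 6.61 × (1 − e^−2.40) = 6.01 K.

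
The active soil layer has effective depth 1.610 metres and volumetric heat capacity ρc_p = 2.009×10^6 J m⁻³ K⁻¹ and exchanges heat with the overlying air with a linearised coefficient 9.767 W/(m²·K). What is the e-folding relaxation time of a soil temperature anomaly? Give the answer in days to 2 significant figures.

3.8 days

Areal heat capacity C = ρc_p × D = 2.009×10^6 × 1.610 = 3.23×10^6 J/(m²·K).
Relaxation time τ = C / λ = 3.23×10^6 / 9.767 = 3.31×10^5 s.
In days: 3.31×10^5 s / (86400 s/day) = 3.83 days.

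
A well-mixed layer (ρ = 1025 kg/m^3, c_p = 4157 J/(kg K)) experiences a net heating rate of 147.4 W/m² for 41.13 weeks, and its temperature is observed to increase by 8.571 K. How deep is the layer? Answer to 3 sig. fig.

100 m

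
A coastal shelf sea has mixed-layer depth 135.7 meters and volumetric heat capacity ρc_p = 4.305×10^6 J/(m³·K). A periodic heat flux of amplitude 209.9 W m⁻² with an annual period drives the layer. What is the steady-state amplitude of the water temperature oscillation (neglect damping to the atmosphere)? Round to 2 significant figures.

Areal heat capacity C = ρc_p × D = 4.305×10^6 × 135.7 = 5.84×10^8 J/(m²·K).
Angular frequency ω = 2π / T = 2π / 3.15×10^7 s = 1.99×10^-7 s⁻¹.
Cω = 5.84×10^8 × 1.99×10^-7 = 116 W/(m²·K).
Amplitude A = F₀ / (Cω) = 209.9 / 116 = 1.80 K.

1.8 K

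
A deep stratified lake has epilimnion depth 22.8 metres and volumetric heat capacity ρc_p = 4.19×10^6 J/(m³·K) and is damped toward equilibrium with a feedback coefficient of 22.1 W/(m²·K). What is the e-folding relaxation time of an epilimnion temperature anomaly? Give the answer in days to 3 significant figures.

Areal heat capacity C = ρc_p × D = 4.19×10^6 × 22.8 = 9.55×10^7 J/(m²·K).
Relaxation time τ = C / λ = 9.55×10^7 / 22.1 = 4.32×10^6 s.
In days: 4.32×10^6 s / (86400 s/day) = 50.0 days.

50.0 days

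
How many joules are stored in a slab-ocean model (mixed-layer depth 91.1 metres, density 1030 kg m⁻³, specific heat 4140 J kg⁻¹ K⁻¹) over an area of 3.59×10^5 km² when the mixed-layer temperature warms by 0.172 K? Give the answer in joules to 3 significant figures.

Areal heat capacity C = ρ c_p D = 1030 × 4140 × 91.1 = 3.88×10^8 J/(m²·K).
Heat per unit area: q = C ΔT = 3.88×10^8 × 0.172 = 6.68×10^7 J/m².
Total heat: Q = q × A = 6.68×10^7 × (3.59×10^5 × 10⁶ m²) = 2.40×10^19 J.

2.40×10^19 J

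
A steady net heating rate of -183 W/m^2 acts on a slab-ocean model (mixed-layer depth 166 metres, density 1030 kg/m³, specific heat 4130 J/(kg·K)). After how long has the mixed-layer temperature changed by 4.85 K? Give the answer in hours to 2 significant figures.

Areal heat capacity C = ρ c_p D = 1030 × 4130 × 166 = 7.06×10^8 J/(m²·K).
Time required: Δt = C ΔT / F = 7.06×10^8 × -4.85 / -183 = 1.87×10^7 s.
In hours: 1.87×10^7 s / (3600 s/hour) = 5200 hours.

5200 hours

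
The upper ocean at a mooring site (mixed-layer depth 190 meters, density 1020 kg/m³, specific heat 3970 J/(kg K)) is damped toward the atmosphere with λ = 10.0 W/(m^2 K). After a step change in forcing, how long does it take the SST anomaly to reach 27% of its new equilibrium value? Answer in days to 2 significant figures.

Areal heat capacity C = ρ c_p D = 1020 × 3970 × 190 = 7.69×10^8 J/(m²·K).
τ = C / λ = 7.69×10^8 / 10.0 = 7.69×10^7 s.
Fraction reached: 1 − e^(−t/τ) = 0.27 ⇒ t = −τ ln(1 − 0.27) = τ × 0.315.
t = 2.42×10^7 s = 280 days.

280 days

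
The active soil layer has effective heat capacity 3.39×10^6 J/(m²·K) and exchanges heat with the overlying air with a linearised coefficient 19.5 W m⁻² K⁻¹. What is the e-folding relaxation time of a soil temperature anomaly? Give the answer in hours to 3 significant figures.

48.3 hours

Areal heat capacity C = 3.39×10^6 J/(m²·K) (given).
Relaxation time τ = C / λ = 3.39×10^6 / 19.5 = 1.74×10^5 s.
In hours: 1.74×10^5 s / (3600 s/hour) = 48.3 hours.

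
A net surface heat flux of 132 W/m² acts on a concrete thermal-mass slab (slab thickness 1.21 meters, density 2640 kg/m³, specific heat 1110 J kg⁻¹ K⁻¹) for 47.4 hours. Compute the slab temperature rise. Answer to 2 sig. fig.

6.4 K

Areal heat capacity C = ρ c_p D = 2640 × 1110 × 1.21 = 3.55×10^6 J m⁻² K⁻¹.
Net heat input Q = F Δt = 132 × (47.4 hours × 3600 s/hour) = 2.25×10^7 J/m².
ΔT = Q / C = 2.25×10^7 / 3.55×10^6 = 6.35 K.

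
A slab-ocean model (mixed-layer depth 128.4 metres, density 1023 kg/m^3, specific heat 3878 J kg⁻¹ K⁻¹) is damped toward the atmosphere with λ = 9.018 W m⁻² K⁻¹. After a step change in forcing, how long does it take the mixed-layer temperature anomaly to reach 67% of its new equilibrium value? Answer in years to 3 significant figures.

1.98 years

Areal heat capacity C = ρ c_p D = 1023 × 3878 × 128.4 = 5.09×10^8 J m⁻² K⁻¹.
τ = C / λ = 5.09×10^8 / 9.018 = 5.65×10^7 s.
Fraction reached: 1 − e^(−t/τ) = 0.67 ⇒ t = −τ ln(1 − 0.67) = τ × 1.11.
t = 6.26×10^7 s = 1.98 years.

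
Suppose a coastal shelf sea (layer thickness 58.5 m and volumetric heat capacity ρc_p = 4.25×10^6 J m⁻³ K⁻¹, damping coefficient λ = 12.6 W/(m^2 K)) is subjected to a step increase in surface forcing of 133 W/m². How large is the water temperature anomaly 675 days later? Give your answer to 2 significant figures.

10 K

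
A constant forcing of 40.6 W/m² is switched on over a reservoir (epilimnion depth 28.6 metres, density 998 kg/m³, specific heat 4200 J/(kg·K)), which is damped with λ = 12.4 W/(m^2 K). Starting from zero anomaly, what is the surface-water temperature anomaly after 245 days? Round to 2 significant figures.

2.9 K

Areal heat capacity C = ρ c_p D = 998 × 4200 × 28.6 = 1.20×10^8 J/(m^2 K).
τ = C / λ = 1.20×10^8 / 12.4 = 9.67×10^6 s.
Equilibrium anomaly ΔT_eq = F / λ = 40.6 / 12.4 = 3.27 K.
t = 245 days = 2.12×10^7 s, so t/τ = 2.19.
ΔT(t) = ΔT_eq (1 − e^(−t/τ)) = 3.27 × (1 − e^−2.19) = 2.91 K.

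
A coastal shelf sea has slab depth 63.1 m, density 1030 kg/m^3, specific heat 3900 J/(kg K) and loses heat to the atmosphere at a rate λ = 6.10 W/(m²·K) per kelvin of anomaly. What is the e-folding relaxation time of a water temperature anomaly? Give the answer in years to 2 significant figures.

Areal heat capacity C = ρ c_p D = 1030 × 3900 × 63.1 = 2.53×10^8 J/(m²·K).
Relaxation time τ = C / λ = 2.53×10^8 / 6.10 = 4.16×10^7 s.
In years: 4.16×10^7 s / (3.156×10^7 s/year) = 1.32 years.

1.3 years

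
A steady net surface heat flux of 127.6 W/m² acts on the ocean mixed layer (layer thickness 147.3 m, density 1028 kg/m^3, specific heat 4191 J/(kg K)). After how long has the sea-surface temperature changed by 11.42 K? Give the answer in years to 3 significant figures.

1.80 years

Areal heat capacity C = ρ c_p D = 1028 × 4191 × 147.3 = 6.35×10^8 J/(m²·K).
Time required: Δt = C ΔT / F = 6.35×10^8 × 11.42 / 127.6 = 5.68×10^7 s.
In years: 5.68×10^7 s / (3.156×10^7 s/year) = 1.80 years.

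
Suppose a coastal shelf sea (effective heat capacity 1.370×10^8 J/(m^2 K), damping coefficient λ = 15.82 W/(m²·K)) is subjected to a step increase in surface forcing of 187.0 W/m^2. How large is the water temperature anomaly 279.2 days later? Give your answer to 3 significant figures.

Areal heat capacity C = 1.370×10^8 J/(m^2 K) (given).
τ = C / λ = 1.37×10^8 / 15.82 = 8.66×10^6 s.
Equilibrium anomaly ΔT_eq = F / λ = 187.0 / 15.82 = 11.8 K.
t = 279.2 days = 2.41×10^7 s, so t/τ = 2.79.
ΔT(t) = ΔT_eq (1 − e^(−t/τ)) = 11.8 × (1 − e^−2.79) = 11.1 K.

11.1 K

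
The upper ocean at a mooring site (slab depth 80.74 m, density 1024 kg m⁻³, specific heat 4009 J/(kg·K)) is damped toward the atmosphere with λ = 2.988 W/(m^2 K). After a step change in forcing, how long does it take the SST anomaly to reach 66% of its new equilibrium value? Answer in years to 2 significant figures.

3.8 years

Areal heat capacity C = ρ c_p D = 1024 × 4009 × 80.74 = 3.31×10^8 J/(m^2 K).
τ = C / λ = 3.31×10^8 / 2.988 = 1.11×10^8 s.
Fraction reached: 1 − e^(−t/τ) = 0.66 ⇒ t = −τ ln(1 − 0.66) = τ × 1.08.
t = 1.20×10^8 s = 3.79 years.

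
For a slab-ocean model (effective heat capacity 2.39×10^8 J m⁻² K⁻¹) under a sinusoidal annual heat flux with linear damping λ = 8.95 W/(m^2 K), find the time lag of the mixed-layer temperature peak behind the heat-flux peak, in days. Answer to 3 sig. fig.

80.5 days

Areal heat capacity C = 2.39×10^8 J m⁻² K⁻¹ (given).
ω = 2π / 3.15×10^7 s = 1.99×10^-7 s⁻¹.
Phase lag φ = arctan(Cω/λ) = arctan(47.6/8.95) = 1.39 rad.
Time lag = φ / ω = 1.39 / 1.99×10^-7 = 6.95×10^6 s = 80.5 days.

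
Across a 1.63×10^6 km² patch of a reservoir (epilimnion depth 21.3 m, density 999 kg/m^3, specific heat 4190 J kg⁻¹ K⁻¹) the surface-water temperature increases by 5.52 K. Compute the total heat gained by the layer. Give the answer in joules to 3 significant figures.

8.02×10^20 J

Areal heat capacity C = ρ c_p D = 999 × 4190 × 21.3 = 8.92×10^7 J m⁻² K⁻¹.
Heat per unit area: q = C ΔT = 8.92×10^7 × 5.52 = 4.92×10^8 J/m².
Total heat: Q = q × A = 4.92×10^8 × (1.63×10^6 × 10⁶ m²) = 8.02×10^20 J.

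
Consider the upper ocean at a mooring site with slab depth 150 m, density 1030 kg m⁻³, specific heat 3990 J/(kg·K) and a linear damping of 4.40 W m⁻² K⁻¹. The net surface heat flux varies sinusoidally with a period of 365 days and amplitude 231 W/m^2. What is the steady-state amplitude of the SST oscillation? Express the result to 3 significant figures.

1.88 K

Areal heat capacity C = ρ c_p D = 1030 × 3990 × 150 = 6.16×10^8 J m⁻² K⁻¹.
Angular frequency ω = 2π / T = 2π / 3.15×10^7 s = 1.99×10^-7 s⁻¹.
√((Cω)² + λ²) = √((123)² + 4.40²) = 123 W/(m²·K).
Amplitude A = F₀ / √((Cω)²+λ²) = 231 / 123 = 1.88 K.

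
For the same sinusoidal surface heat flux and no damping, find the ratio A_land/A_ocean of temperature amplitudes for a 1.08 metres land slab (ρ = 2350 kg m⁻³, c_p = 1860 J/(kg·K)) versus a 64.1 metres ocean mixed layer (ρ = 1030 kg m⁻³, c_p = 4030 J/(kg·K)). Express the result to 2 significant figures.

C_ocean = 1030 × 4030 × 64.1 = 2.66×10^8 J/(m²·K).
C_land = 2350 × 1860 × 1.08 = 4.72×10^6 J/(m²·K).
Undamped amplitude ∝ 1/C, so A_land/A_ocean = C_ocean/C_land = 56.4.

56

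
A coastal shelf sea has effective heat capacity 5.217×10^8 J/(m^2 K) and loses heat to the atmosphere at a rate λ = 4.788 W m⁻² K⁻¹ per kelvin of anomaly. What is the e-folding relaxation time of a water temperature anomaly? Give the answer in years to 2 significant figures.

Areal heat capacity C = 5.217×10^8 J/(m^2 K) (given).
Relaxation time τ = C / λ = 5.22×10^8 / 4.788 = 1.09×10^8 s.
In years: 1.09×10^8 s / (3.156×10^7 s/year) = 3.45 years.

3.5 years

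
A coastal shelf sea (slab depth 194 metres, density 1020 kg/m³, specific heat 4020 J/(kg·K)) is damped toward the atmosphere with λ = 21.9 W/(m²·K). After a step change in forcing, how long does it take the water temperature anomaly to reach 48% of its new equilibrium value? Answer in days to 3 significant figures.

Areal heat capacity C = ρ c_p D = 1020 × 4020 × 194 = 7.95×10^8 J/(m^2 K).
τ = C / λ = 7.95×10^8 / 21.9 = 3.63×10^7 s.
Fraction reached: 1 − e^(−t/τ) = 0.48 ⇒ t = −τ ln(1 − 0.48) = τ × 0.654.
t = 2.38×10^7 s = 275 days.

275 days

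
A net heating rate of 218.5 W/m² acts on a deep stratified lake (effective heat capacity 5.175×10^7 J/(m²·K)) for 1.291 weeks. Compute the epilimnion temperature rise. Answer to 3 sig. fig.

3.30 K

Areal heat capacity C = 5.175×10^7 J/(m²·K) (given).
Net heat input Q = F Δt = 218.5 × (1.291 weeks × 6.048×10^5 s/week) = 1.71×10^8 J/m².
ΔT = Q / C = 1.71×10^8 / 5.18×10^7 = 3.30 K.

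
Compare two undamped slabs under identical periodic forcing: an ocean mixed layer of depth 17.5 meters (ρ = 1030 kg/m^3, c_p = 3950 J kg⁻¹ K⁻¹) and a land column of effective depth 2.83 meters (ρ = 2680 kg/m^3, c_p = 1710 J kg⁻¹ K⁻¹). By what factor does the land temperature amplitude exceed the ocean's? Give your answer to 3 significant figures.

5.49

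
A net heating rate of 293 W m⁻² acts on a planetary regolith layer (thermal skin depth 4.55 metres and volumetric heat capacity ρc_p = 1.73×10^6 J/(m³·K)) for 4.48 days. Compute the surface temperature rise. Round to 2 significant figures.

14 K

Areal heat capacity C = ρc_p × D = 1.73×10^6 × 4.55 = 7.87×10^6 J m⁻² K⁻¹.
Net heat input Q = F Δt = 293 × (4.48 days × 86400 s/day) = 1.13×10^8 J/m².
ΔT = Q / C = 1.13×10^8 / 7.87×10^6 = 14.4 K.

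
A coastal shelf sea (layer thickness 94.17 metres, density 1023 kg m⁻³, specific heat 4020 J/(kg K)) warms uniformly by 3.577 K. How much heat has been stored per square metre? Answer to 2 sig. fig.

Areal heat capacity C = ρ c_p D = 1023 × 4020 × 94.17 = 3.87×10^8 J/(m²·K).
ΔQ = C ΔT = 3.87×10^8 × 3.577 = 1.39×10^9 J/m².

1.4×10^9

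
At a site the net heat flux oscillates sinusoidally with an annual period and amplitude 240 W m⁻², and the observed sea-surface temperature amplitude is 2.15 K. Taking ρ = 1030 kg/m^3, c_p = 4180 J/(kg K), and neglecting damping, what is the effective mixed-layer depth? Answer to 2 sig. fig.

ω = 2π / 3.15×10^7 s = 1.99×10^-7 s⁻¹.
Required C = F₀ / (A ω) = 240 / (2.15 × 1.99×10^-7) = 5.60×10^8 J/(m²·K).
D = C / (ρ c_p) = 5.60×10^8 / (1030 × 4180) = 130 m.

130 m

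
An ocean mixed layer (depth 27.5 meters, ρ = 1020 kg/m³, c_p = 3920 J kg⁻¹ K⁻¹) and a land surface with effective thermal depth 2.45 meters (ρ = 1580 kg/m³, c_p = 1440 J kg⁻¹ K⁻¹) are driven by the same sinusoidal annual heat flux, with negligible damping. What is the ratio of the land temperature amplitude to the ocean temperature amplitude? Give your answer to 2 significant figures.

C_ocean = 1020 × 3920 × 27.5 = 1.10×10^8 J/(m²·K).
C_land = 1580 × 1440 × 2.45 = 5.57×10^6 J/(m²·K).
Undamped amplitude ∝ 1/C, so A_land/A_ocean = C_ocean/C_land = 19.7.

20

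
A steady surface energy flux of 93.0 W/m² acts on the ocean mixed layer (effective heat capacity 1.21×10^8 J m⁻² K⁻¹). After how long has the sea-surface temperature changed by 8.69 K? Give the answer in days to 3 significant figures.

131 days

Areal heat capacity C = 1.21×10^8 J m⁻² K⁻¹ (given).
Time required: Δt = C ΔT / F = 1.21×10^8 × 8.69 / 93.0 = 1.13×10^7 s.
In days: 1.13×10^7 s / (86400 s/day) = 131 days.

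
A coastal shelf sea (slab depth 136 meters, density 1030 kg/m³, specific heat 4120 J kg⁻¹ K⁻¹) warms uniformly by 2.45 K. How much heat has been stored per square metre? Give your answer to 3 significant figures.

1.41×10^9

Areal heat capacity C = ρ c_p D = 1030 × 4120 × 136 = 5.77×10^8 J/(m²·K).
ΔQ = C ΔT = 5.77×10^8 × 2.45 = 1.41×10^9 J/m².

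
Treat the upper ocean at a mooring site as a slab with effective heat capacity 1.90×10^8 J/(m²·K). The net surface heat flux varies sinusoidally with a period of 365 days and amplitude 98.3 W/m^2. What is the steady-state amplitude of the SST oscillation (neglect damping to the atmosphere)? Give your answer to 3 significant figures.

2.60 K

Areal heat capacity C = 1.90×10^8 J/(m²·K) (given).
Angular frequency ω = 2π / T = 2π / 3.15×10^7 s = 1.99×10^-7 s⁻¹.
Cω = 1.90×10^8 × 1.99×10^-7 = 37.9 W/(m²·K).
Amplitude A = F₀ / (Cω) = 98.3 / 37.9 = 2.60 K.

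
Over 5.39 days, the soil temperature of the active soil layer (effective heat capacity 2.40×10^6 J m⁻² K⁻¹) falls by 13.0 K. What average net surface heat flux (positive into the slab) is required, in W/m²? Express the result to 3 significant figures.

Areal heat capacity C = 2.40×10^6 J m⁻² K⁻¹ (given).
Required heat per unit area: Q = C ΔT = 2.40×10^6 × -13.0 = -3.12×10^7 J/m².
Flux F = Q / Δt = -3.12×10^7 / 4.66×10^5 s = -67.0 W/m².

-67.0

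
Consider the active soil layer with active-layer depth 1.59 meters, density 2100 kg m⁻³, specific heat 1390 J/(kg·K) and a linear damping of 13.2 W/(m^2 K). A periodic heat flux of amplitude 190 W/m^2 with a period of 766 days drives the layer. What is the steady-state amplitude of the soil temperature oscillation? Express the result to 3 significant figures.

Areal heat capacity C = ρ c_p D = 2100 × 1390 × 1.59 = 4.64×10^6 J/(m²·K).
Angular frequency ω = 2π / T = 2π / 6.62×10^7 s = 9.49×10^-8 s⁻¹.
√((Cω)² + λ²) = √((0.441)² + 13.2²) = 13.2 W/(m²·K).
Amplitude A = F₀ / √((Cω)²+λ²) = 190 / 13.2 = 14.4 K.

14.4 K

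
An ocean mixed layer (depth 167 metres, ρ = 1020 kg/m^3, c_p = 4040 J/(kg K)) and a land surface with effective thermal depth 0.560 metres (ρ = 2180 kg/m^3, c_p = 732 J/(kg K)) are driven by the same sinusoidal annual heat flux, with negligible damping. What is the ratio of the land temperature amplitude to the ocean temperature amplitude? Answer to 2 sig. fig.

770

C_ocean = 1020 × 4040 × 167 = 6.88×10^8 J/(m²·K).
C_land = 2180 × 732 × 0.560 = 8.94×10^5 J/(m²·K).
Undamped amplitude ∝ 1/C, so A_land/A_ocean = C_ocean/C_land = 770.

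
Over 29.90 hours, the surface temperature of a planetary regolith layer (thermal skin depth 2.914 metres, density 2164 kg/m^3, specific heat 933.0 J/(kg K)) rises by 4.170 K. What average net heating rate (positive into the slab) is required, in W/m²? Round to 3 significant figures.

228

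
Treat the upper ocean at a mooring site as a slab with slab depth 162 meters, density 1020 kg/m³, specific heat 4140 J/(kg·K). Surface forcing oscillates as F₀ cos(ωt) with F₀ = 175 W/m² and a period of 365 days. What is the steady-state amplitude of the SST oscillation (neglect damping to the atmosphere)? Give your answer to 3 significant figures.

1.28 K

Areal heat capacity C = ρ c_p D = 1020 × 4140 × 162 = 6.84×10^8 J/(m²·K).
Angular frequency ω = 2π / T = 2π / 3.15×10^7 s = 1.99×10^-7 s⁻¹.
Cω = 6.84×10^8 × 1.99×10^-7 = 136 W/(m²·K).
Amplitude A = F₀ / (Cω) = 175 / 136 = 1.28 K.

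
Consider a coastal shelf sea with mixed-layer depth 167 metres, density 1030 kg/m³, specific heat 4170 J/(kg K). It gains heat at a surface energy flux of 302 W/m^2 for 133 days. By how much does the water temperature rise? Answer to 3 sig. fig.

4.84 K

Areal heat capacity C = ρ c_p D = 1030 × 4170 × 167 = 7.17×10^8 J m⁻² K⁻¹.
Net heat input Q = F Δt = 302 × (133 days × 86400 s/day) = 3.47×10^9 J/m².
ΔT = Q / C = 3.47×10^9 / 7.17×10^8 = 4.84 K.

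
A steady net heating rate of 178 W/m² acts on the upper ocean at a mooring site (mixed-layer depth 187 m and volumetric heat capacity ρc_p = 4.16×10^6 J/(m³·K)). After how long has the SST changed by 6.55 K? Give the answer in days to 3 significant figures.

331 days

Areal heat capacity C = ρc_p × D = 4.16×10^6 × 187 = 7.78×10^8 J m⁻² K⁻¹.
Time required: Δt = C ΔT / F = 7.78×10^8 × 6.55 / 178 = 2.86×10^7 s.
In days: 2.86×10^7 s / (86400 s/day) = 331 days.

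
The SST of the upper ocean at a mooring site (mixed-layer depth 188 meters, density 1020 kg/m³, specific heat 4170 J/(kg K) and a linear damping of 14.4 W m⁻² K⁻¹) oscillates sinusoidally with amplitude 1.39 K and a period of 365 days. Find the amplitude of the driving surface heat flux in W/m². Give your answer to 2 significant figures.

Areal heat capacity C = ρ c_p D = 1020 × 4170 × 188 = 8.00×10^8 J m⁻² K⁻¹.
ω = 2π / 3.15×10^7 s = 1.99×10^-7 s⁻¹.
√((Cω)² + λ²) = √((159)² + 14.4²) = 160 W/(m²·K).
F₀ = A × √((Cω)²+λ²) = 1.39 × 160 = 222 W/m².

220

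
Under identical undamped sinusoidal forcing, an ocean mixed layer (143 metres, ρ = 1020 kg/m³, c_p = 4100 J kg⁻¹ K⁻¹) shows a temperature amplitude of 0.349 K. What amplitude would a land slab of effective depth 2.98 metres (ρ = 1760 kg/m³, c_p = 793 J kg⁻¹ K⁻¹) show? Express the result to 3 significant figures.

C_ocean = 5.98×10^8 J/(m²·K); C_land = 4.16×10^6 J/(m²·K).
A ∝ 1/C ⇒ A_land = A_ocean × C_ocean/C_land = 0.349 × 144 = 50.2 K.

50.2 K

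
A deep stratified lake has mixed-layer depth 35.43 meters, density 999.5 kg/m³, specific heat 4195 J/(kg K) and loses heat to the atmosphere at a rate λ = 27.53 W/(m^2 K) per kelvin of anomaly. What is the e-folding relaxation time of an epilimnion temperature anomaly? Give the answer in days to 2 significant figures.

62 days

Areal heat capacity C = ρ c_p D = 999.5 × 4195 × 35.43 = 1.49×10^8 J/(m²·K).
Relaxation time τ = C / λ = 1.49×10^8 / 27.53 = 5.40×10^6 s.
In days: 5.40×10^6 s / (86400 s/day) = 62.5 days.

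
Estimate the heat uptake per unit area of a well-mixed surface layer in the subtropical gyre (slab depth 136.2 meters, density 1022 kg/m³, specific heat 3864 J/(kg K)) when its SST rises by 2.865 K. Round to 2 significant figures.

Areal heat capacity C = ρ c_p D = 1022 × 3864 × 136.2 = 5.38×10^8 J/(m²·K).
ΔQ = C ΔT = 5.38×10^8 × 2.865 = 1.54×10^9 J/m².

1.5×10^9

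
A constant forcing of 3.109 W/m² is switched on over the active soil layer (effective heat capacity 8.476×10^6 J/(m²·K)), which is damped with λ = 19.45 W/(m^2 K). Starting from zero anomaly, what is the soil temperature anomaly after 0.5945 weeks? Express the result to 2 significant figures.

0.090 K

Areal heat capacity C = 8.476×10^6 J/(m²·K) (given).
τ = C / λ = 8.48×10^6 / 19.45 = 4.36×10^5 s.
Equilibrium anomaly ΔT_eq = F / λ = 3.109 / 19.45 = 0.160 K.
t = 0.5945 weeks = 3.60×10^5 s, so t/τ = 0.825.
ΔT(t) = ΔT_eq (1 − e^(−t/τ)) = 0.160 × (1 − e^−0.825) = 0.0898 K.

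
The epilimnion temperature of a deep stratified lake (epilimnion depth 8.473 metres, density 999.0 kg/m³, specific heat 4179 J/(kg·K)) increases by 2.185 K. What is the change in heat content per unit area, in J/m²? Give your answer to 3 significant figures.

Areal heat capacity C = ρ c_p D = 999.0 × 4179 × 8.473 = 3.54×10^7 J/(m^2 K).
ΔQ = C ΔT = 3.54×10^7 × 2.185 = 7.73×10^7 J/m².

7.73×10^7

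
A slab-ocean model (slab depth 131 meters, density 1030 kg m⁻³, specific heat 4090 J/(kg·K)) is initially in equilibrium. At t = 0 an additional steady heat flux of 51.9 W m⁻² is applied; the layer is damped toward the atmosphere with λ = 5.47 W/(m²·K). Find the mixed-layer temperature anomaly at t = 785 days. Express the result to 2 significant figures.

4.6 K

Areal heat capacity C = ρ c_p D = 1030 × 4090 × 131 = 5.52×10^8 J/(m²·K).
τ = C / λ = 5.52×10^8 / 5.47 = 1.01×10^8 s.
Equilibrium anomaly ΔT_eq = F / λ = 51.9 / 5.47 = 9.49 K.
t = 785 days = 6.78×10^7 s, so t/τ = 0.672.
ΔT(t) = ΔT_eq (1 − e^(−t/τ)) = 9.49 × (1 − e^−0.672) = 4.64 K.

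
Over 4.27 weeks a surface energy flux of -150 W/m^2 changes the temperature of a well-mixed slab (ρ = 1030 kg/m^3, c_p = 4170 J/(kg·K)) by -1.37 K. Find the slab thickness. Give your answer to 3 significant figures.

65.8 m

Heat input Q = F Δt = -150 × 2.58×10^6 s = -3.87×10^8 J/m².
Required areal heat capacity C = Q / ΔT = 2.83×10^8 J/(m²·K).
Depth D = C / (ρ c_p) = 2.83×10^8 / (1030 × 4170) = 65.8 m.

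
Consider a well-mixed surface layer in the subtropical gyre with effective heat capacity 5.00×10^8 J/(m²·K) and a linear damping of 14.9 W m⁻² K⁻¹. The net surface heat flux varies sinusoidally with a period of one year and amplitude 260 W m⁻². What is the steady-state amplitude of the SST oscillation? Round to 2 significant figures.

Areal heat capacity C = 5.00×10^8 J/(m²·K) (given).
Angular frequency ω = 2π / T = 2π / 3.15×10^7 s = 1.99×10^-7 s⁻¹.
√((Cω)² + λ²) = √((99.6)² + 14.9²) = 101 W/(m²·K).
Amplitude A = F₀ / √((Cω)²+λ²) = 260 / 101 = 2.58 K.

2.6 K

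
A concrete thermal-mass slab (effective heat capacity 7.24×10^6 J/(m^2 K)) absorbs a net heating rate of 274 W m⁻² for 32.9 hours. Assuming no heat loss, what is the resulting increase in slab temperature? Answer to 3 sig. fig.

Areal heat capacity C = 7.24×10^6 J/(m^2 K) (given).
Net heat input Q = F Δt = 274 × (32.9 hours × 3600 s/hour) = 3.25×10^7 J/m².
ΔT = Q / C = 3.25×10^7 / 7.24×10^6 = 4.48 K.

4.48 K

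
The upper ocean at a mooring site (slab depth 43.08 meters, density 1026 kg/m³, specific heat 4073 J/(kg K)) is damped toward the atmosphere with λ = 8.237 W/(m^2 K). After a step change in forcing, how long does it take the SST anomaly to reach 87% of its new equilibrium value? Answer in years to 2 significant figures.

1.4 years

Areal heat capacity C = ρ c_p D = 1026 × 4073 × 43.08 = 1.80×10^8 J/(m^2 K).
τ = C / λ = 1.80×10^8 / 8.237 = 2.19×10^7 s.
Fraction reached: 1 − e^(−t/τ) = 0.87 ⇒ t = −τ ln(1 − 0.87) = τ × 2.04.
t = 4.46×10^7 s = 1.41 years.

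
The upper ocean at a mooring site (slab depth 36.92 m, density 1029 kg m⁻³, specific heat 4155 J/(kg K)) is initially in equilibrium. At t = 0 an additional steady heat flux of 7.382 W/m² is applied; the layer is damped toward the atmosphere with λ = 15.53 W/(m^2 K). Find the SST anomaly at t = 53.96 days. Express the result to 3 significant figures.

0.175 K

Areal heat capacity C = ρ c_p D = 1029 × 4155 × 36.92 = 1.58×10^8 J/(m^2 K).
τ = C / λ = 1.58×10^8 / 15.53 = 1.02×10^7 s.
Equilibrium anomaly ΔT_eq = F / λ = 7.382 / 15.53 = 0.475 K.
t = 53.96 days = 4.66×10^6 s, so t/τ = 0.459.
ΔT(t) = ΔT_eq (1 − e^(−t/τ)) = 0.475 × (1 − e^−0.459) = 0.175 K.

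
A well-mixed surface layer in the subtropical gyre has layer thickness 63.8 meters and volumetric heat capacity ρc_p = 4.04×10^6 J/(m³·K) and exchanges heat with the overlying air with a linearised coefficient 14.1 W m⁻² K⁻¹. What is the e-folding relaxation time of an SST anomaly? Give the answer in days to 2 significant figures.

Areal heat capacity C = ρc_p × D = 4.04×10^6 × 63.8 = 2.58×10^8 J/(m^2 K).
Relaxation time τ = C / λ = 2.58×10^8 / 14.1 = 1.83×10^7 s.
In days: 1.83×10^7 s / (86400 s/day) = 212 days.

210 days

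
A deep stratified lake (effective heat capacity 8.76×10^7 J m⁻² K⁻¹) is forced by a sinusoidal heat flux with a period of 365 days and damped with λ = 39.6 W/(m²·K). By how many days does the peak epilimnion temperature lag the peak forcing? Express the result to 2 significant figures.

24 days

Areal heat capacity C = 8.76×10^7 J m⁻² K⁻¹ (given).
ω = 2π / 3.15×10^7 s = 1.99×10^-7 s⁻¹.
Phase lag φ = arctan(Cω/λ) = arctan(17.5/39.6) = 0.415 rad.
Time lag = φ / ω = 0.415 / 1.99×10^-7 = 2.08×10^6 s = 24.1 days.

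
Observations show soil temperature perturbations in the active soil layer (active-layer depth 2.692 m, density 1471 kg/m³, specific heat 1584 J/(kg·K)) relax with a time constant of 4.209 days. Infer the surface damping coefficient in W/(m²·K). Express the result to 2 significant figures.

17

Areal heat capacity C = ρ c_p D = 1471 × 1584 × 2.692 = 6.27×10^6 J m⁻² K⁻¹.
τ = 4.209 days = 3.64×10^5 s.
λ = C / τ = 6.27×10^6 / 3.64×10^5 = 17.2 W/(m²·K).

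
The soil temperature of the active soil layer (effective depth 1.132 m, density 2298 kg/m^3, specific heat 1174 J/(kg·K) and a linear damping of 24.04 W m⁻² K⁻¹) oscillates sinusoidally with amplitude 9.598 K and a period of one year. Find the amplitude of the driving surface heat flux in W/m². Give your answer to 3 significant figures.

231

Areal heat capacity C = ρ c_p D = 2298 × 1174 × 1.132 = 3.05×10^6 J/(m^2 K).
ω = 2π / 3.15×10^7 s = 1.99×10^-7 s⁻¹.
√((Cω)² + λ²) = √((0.608)² + 24.04²) = 24.0 W/(m²·K).
F₀ = A × √((Cω)²+λ²) = 9.598 × 24.0 = 231 W/m².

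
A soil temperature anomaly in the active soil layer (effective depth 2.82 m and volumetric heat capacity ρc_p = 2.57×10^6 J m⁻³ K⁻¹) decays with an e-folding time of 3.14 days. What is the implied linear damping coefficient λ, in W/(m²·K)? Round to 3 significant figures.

26.7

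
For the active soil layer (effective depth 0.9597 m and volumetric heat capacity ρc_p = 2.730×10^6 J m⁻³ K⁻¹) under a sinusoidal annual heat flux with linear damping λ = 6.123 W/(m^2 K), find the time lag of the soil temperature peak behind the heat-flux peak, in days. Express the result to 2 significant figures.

Areal heat capacity C = ρc_p × D = 2.730×10^6 × 0.9597 = 2.62×10^6 J/(m²·K).
ω = 2π / 3.15×10^7 s = 1.99×10^-7 s⁻¹.
Phase lag φ = arctan(Cω/λ) = arctan(0.522/6.123) = 0.0850 rad.
Time lag = φ / ω = 0.0850 / 1.99×10^-7 = 4.27×10^5 s = 4.94 days.

4.9 days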